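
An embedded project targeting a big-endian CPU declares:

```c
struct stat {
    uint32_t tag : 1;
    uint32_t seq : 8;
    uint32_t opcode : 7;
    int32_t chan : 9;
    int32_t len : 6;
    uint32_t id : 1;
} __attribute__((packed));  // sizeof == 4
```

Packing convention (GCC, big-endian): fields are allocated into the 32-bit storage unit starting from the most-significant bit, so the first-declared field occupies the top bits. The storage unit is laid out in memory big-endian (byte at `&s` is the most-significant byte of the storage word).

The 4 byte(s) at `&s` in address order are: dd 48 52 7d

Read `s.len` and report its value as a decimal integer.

[0]=0xdd [1]=0x48 [2]=0x52 [3]=0x7d (big-endian) → word 0xdd48527d
tag [31+:1] = (word>>31) & 0x1 = 1
seq [23+:8] = (word>>23) & 0xff = 186
opcode [16+:7] = (word>>16) & 0x7f = 72
chan [7+:9] = (word>>7) & 0x1ff = 164
len [1+:6] = (word>>1) & 0x3f = 62  ←
id [0+:1] = (word>>0) & 0x1 = 1
len signed 6b, MSB=1: 62 - 64 = -2

-2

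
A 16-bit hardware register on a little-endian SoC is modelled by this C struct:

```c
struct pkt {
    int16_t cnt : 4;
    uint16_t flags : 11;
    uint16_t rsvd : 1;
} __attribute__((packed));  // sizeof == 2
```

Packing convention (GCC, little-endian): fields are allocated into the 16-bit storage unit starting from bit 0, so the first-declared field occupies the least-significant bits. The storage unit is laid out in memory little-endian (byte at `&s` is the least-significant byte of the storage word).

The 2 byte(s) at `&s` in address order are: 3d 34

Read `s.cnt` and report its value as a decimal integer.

[0]=0x3d [1]=0x34 (little-endian) → word 0x343d
cnt [0+:4] = (word>>0) & 0xf = 13  ←
flags [4+:11] = (word>>4) & 0x7ff = 835
rsvd [15+:1] = (word>>15) & 0x1 = 0
cnt signed 4b, MSB=1: 13 - 16 = -3

-3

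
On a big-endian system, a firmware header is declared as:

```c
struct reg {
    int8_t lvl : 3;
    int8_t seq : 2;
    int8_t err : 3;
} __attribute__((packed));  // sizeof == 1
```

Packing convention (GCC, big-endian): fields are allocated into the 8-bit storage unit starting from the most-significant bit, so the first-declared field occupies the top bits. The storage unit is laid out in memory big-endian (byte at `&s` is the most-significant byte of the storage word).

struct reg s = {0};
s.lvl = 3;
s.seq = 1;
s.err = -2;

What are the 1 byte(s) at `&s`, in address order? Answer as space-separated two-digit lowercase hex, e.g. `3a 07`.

lvl (3b) val=3 bits=0x3 at bit 5: 0x60
seq (2b) val=1 bits=0x1 at bit 3: 0x68
err (3b) val=-2 bits=0x6 at bit 0: 0x6e
word = 0x6e → big-endian bytes:
  [0]=0x6e

6e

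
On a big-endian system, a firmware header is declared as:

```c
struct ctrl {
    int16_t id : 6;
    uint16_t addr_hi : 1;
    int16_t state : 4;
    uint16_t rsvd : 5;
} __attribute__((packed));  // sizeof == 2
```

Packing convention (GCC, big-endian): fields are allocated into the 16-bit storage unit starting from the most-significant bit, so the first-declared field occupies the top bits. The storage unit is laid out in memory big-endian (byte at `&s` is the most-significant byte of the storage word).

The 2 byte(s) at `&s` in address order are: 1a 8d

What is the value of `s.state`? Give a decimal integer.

[0]=0x1a [1]=0x8d (big-endian) → word 0x1a8d
id:6 @ bit 10 → (0x1a8d>>10)&0x3f = 0x6
addr_hi:1 @ bit 9 → (0x1a8d>>9)&0x1 = 0x1
state:4 @ bit 5 → (0x1a8d>>5)&0xf = 0x4  ←
rsvd:5 @ bit 0 → (0x1a8d>>0)&0x1f = 0xd
state signed 4b, MSB=0: value = 4

4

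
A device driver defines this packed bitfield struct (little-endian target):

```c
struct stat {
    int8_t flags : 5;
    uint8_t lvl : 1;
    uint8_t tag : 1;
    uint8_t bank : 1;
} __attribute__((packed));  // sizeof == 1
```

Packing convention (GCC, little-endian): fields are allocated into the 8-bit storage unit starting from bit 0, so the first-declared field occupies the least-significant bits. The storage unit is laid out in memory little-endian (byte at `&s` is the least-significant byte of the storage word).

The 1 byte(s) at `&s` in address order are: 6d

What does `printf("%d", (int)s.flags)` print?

13

[0]=0x6d (little-endian) → word 0x6d
flags:5 @ bit 0 → (0x6d>>0)&0x1f = 0xd  ←
lvl:1 @ bit 5 → (0x6d>>5)&0x1 = 0x1
tag:1 @ bit 6 → (0x6d>>6)&0x1 = 0x1
bank:1 @ bit 7 → (0x6d>>7)&0x1 = 0x0
flags signed 5b, MSB=0: value = 13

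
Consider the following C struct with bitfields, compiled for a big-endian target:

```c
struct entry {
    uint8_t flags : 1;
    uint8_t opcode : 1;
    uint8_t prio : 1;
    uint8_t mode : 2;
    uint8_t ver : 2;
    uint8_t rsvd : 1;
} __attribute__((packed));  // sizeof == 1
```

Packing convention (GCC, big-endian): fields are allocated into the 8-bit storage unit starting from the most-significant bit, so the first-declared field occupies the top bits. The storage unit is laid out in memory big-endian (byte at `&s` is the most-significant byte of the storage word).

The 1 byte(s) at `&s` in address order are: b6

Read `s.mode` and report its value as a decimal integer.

2

[0]=0xb6 (big-endian) → word 0xb6
flags:1 @ bit 7 → (0xb6>>7)&0x1 = 0x1
opcode:1 @ bit 6 → (0xb6>>6)&0x1 = 0x0
prio:1 @ bit 5 → (0xb6>>5)&0x1 = 0x1
mode:2 @ bit 3 → (0xb6>>3)&0x3 = 0x2  ←
ver:2 @ bit 1 → (0xb6>>1)&0x3 = 0x3
rsvd:1 @ bit 0 → (0xb6>>0)&0x1 = 0x0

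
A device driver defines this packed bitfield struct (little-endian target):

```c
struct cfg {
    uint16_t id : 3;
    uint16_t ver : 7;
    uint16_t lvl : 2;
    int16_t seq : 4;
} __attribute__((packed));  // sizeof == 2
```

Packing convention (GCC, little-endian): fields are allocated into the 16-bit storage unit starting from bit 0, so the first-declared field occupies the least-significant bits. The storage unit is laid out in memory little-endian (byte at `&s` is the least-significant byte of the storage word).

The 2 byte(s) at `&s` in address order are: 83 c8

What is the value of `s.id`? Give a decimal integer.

3

[0]=0x83 [1]=0xc8 (little-endian) → word 0xc883
id [0+:3] = (word>>0) & 0x7 = 3  ←
ver [3+:7] = (word>>3) & 0x7f = 16
lvl [10+:2] = (word>>10) & 0x3 = 2
seq [12+:4] = (word>>12) & 0xf = 12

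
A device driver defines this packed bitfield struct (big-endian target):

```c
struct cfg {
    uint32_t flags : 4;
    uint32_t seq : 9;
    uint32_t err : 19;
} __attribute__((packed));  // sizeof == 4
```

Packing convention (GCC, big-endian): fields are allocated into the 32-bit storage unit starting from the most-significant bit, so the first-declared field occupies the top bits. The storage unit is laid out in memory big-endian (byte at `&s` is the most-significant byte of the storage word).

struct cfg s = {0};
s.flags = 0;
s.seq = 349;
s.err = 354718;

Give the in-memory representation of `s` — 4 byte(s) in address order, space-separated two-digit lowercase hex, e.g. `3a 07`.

flags:4 = 0 → 0x0 << 28 → word 0x00000000
seq:9 = 349 → 0x15d << 19 → word 0x0ae80000
err:19 = 354718 → 0x5699e << 0 → word 0x0aed699e
word = 0x0aed699e → big-endian bytes:
  [0]=0x0a  [1]=0xed  [2]=0x69  [3]=0x9e

0a ed 69 9e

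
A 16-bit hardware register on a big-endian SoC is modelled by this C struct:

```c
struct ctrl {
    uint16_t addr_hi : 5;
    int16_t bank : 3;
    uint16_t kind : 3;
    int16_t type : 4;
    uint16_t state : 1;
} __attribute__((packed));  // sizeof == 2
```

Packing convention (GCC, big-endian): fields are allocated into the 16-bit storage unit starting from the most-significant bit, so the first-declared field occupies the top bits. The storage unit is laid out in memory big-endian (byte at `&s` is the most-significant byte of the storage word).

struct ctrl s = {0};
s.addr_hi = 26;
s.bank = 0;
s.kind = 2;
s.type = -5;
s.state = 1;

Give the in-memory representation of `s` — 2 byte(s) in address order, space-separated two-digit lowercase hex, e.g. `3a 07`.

d0 57

addr_hi:5 = 26 → 0x1a << 11 → word 0xd000
bank:3 = 0 → 0x0 << 8 → word 0xd000
kind:3 = 2 → 0x2 << 5 → word 0xd040
type:4 = -5 → 0xb << 1 → word 0xd056
state:1 = 1 → 0x1 << 0 → word 0xd057
word = 0xd057 → big-endian bytes:
  [0]=0xd0  [1]=0x57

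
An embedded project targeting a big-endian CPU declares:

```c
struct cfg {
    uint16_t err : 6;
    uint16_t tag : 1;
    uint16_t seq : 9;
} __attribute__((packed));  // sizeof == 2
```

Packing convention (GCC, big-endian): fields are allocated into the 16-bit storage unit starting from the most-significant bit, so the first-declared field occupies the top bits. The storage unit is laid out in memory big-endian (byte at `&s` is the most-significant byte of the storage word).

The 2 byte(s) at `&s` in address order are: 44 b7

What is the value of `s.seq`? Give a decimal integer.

[0]=0x44 [1]=0xb7 (big-endian) → word 0x44b7
err:6 @ bit 10 → (0x44b7>>10)&0x3f = 0x11
tag:1 @ bit 9 → (0x44b7>>9)&0x1 = 0x0
seq:9 @ bit 0 → (0x44b7>>0)&0x1ff = 0xb7  ←

183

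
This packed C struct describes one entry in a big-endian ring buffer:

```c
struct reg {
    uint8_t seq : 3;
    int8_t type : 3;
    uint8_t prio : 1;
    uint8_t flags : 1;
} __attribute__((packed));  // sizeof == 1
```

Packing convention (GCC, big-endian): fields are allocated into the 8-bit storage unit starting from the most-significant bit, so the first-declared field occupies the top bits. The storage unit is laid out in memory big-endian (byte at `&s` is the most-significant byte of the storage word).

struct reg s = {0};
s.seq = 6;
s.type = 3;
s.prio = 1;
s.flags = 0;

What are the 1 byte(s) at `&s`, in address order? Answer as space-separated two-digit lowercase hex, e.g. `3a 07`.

seq:3 = 6 → 0x6 << 5 → word 0xc0
type:3 = 3 → 0x3 << 2 → word 0xcc
prio:1 = 1 → 0x1 << 1 → word 0xce
flags:1 = 0 → 0x0 << 0 → word 0xce
word = 0xce → big-endian bytes:
  [0]=0xce

ce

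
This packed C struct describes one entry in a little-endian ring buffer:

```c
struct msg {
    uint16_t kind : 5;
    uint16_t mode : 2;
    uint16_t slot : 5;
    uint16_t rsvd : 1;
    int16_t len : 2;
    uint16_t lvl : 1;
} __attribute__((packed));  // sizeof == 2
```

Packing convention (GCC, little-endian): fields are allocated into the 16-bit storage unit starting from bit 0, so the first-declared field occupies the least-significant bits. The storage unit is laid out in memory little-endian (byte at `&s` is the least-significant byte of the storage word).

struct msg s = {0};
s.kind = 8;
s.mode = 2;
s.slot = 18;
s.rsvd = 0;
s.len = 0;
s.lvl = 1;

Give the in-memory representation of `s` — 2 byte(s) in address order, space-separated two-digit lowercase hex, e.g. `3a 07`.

48 89

kind (5b) val=8 bits=0x8 at bit 0: 0x0008
mode (2b) val=2 bits=0x2 at bit 5: 0x0048
slot (5b) val=18 bits=0x12 at bit 7: 0x0948
rsvd (1b) val=0 bits=0x0 at bit 12: 0x0948
len (2b) val=0 bits=0x0 at bit 13: 0x0948
lvl (1b) val=1 bits=0x1 at bit 15: 0x8948
word = 0x8948 → little-endian bytes:
  [0]=0x48  [1]=0x89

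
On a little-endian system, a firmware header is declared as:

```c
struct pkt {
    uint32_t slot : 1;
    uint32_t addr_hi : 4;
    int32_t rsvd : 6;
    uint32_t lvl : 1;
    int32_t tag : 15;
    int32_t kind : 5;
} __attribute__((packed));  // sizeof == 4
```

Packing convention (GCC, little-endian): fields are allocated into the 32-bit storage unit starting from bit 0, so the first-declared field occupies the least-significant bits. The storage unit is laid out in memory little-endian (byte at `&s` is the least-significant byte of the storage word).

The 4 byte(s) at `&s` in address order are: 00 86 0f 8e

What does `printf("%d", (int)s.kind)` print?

[0]=0x00 [1]=0x86 [2]=0x0f [3]=0x8e (little-endian) → word 0x8e0f8600
slot:1 @ bit 0 → (0x8e0f8600>>0)&0x1 = 0x0
addr_hi:4 @ bit 1 → (0x8e0f8600>>1)&0xf = 0x0
rsvd:6 @ bit 5 → (0x8e0f8600>>5)&0x3f = 0x30
lvl:1 @ bit 11 → (0x8e0f8600>>11)&0x1 = 0x0
tag:15 @ bit 12 → (0x8e0f8600>>12)&0x7fff = 0x60f8
kind:5 @ bit 27 → (0x8e0f8600>>27)&0x1f = 0x11  ←
kind signed 5b, MSB=1: 17 - 32 = -15

-15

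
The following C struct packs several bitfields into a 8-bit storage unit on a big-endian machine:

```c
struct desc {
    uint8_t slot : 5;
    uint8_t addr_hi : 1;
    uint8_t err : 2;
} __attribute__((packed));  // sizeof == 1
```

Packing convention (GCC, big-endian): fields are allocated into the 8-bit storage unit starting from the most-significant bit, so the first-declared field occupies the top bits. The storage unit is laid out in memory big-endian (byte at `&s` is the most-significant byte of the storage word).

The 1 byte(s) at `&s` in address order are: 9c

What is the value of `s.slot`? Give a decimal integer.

19

[0]=0x9c (big-endian) → word 0x9c
slot [3+:5] = (word>>3) & 0x1f = 19  ←
addr_hi [2+:1] = (word>>2) & 0x1 = 1
err [0+:2] = (word>>0) & 0x3 = 0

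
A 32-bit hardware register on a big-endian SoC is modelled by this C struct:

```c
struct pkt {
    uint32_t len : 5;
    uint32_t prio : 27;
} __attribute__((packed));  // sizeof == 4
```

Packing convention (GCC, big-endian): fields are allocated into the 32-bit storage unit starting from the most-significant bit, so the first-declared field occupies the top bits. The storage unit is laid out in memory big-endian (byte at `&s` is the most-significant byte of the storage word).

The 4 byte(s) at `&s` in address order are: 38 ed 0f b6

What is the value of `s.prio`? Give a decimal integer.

[0]=0x38 [1]=0xed [2]=0x0f [3]=0xb6 (big-endian) → word 0x38ed0fb6
len:5 @ bit 27 → (0x38ed0fb6>>27)&0x1f = 0x7
prio:27 @ bit 0 → (0x38ed0fb6>>0)&0x7ffffff = 0xed0fb6  ←

15536054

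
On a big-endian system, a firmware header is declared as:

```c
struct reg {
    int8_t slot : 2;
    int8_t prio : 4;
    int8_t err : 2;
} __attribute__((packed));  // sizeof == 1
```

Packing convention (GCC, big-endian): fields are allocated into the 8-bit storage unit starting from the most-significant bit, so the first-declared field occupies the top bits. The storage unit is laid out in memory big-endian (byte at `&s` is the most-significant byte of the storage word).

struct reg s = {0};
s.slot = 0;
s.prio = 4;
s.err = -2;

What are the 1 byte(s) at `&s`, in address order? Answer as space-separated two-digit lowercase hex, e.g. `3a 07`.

[6+:2] slot=0 & 0x3 = 0x0; word=0x00
[2+:4] prio=4 & 0xf = 0x4; word=0x10
[0+:2] err=-2 & 0x3 = 0x2; word=0x12
word = 0x12 → big-endian bytes:
  [0]=0x12

12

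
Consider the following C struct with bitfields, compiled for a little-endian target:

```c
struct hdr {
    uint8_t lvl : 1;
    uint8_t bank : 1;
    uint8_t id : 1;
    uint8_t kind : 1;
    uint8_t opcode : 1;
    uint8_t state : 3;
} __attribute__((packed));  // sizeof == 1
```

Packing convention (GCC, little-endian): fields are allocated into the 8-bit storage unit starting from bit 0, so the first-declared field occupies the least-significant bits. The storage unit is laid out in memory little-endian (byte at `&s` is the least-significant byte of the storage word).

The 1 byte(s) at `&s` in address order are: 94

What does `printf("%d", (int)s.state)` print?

4

[0]=0x94 (little-endian) → word 0x94
lvl [0+:1] = (word>>0) & 0x1 = 0
bank [1+:1] = (word>>1) & 0x1 = 0
id [2+:1] = (word>>2) & 0x1 = 1
kind [3+:1] = (word>>3) & 0x1 = 0
opcode [4+:1] = (word>>4) & 0x1 = 1
state [5+:3] = (word>>5) & 0x7 = 4  ←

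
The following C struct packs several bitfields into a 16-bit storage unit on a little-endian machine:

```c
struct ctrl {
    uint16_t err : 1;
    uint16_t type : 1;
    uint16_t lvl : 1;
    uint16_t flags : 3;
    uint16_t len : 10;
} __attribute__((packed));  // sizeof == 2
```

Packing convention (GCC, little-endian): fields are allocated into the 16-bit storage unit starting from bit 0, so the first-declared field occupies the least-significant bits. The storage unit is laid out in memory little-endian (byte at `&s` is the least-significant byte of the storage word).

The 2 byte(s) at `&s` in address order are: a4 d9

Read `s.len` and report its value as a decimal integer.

[0]=0xa4 [1]=0xd9 (little-endian) → word 0xd9a4
err [0+:1] = (word>>0) & 0x1 = 0
type [1+:1] = (word>>1) & 0x1 = 0
lvl [2+:1] = (word>>2) & 0x1 = 1
flags [3+:3] = (word>>3) & 0x7 = 4
len [6+:10] = (word>>6) & 0x3ff = 870  ←

870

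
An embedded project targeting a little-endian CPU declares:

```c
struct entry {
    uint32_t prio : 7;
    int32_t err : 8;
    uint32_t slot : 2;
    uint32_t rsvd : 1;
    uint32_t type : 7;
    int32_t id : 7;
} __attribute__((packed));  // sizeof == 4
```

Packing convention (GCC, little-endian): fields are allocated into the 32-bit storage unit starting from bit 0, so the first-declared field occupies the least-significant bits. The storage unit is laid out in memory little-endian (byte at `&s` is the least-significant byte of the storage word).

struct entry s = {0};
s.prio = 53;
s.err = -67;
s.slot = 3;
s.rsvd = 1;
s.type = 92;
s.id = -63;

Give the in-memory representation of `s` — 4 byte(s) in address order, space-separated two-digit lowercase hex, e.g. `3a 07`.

b5 de 73 83

[0+:7] prio=53 & 0x7f = 0x35; word=0x00000035
[7+:8] err=-67 & 0xff = 0xbd; word=0x00005eb5
[15+:2] slot=3 & 0x3 = 0x3; word=0x0001deb5
[17+:1] rsvd=1 & 0x1 = 0x1; word=0x0003deb5
[18+:7] type=92 & 0x7f = 0x5c; word=0x0173deb5
[25+:7] id=-63 & 0x7f = 0x41; word=0x8373deb5
word = 0x8373deb5 → little-endian bytes:
  [0]=0xb5  [1]=0xde  [2]=0x73  [3]=0x83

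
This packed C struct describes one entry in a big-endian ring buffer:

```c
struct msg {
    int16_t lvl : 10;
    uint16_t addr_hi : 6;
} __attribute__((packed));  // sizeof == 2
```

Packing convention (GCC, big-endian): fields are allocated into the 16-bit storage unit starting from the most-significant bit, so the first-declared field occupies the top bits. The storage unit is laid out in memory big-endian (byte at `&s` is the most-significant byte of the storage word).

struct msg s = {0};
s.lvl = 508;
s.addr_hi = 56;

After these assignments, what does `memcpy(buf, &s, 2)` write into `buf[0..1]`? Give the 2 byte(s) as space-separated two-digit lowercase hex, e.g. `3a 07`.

lvl:10 = 508 → 0x1fc << 6 → word 0x7f00
addr_hi:6 = 56 → 0x38 << 0 → word 0x7f38
word = 0x7f38 → big-endian bytes:
  [0]=0x7f  [1]=0x38

7f 38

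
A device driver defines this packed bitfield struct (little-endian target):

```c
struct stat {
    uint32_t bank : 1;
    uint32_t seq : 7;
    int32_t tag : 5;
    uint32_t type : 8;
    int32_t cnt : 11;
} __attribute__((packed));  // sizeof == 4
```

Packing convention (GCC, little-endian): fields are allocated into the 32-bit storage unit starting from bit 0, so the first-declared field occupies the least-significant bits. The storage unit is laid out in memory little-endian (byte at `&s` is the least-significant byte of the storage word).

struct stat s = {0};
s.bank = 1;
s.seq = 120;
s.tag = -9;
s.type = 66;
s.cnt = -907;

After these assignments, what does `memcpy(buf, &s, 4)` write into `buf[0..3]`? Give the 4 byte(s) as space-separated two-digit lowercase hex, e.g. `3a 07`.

bank:1 = 1 → 0x1 << 0 → word 0x00000001
seq:7 = 120 → 0x78 << 1 → word 0x000000f1
tag:5 = -9 → 0x17 << 8 → word 0x000017f1
type:8 = 66 → 0x42 << 13 → word 0x000857f1
cnt:11 = -907 → 0x475 << 21 → word 0x8ea857f1
word = 0x8ea857f1 → little-endian bytes:
  [0]=0xf1  [1]=0x57  [2]=0xa8  [3]=0x8e

f1 57 a8 8e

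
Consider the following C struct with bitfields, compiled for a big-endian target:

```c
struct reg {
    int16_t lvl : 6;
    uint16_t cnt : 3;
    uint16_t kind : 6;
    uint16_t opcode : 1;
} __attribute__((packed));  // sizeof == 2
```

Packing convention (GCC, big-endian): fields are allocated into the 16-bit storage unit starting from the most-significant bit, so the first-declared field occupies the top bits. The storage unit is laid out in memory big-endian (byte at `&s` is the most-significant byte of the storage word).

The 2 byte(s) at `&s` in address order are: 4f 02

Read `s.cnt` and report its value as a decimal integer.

[0]=0x4f [1]=0x02 (big-endian) → word 0x4f02
lvl:6 @ bit 10 → (0x4f02>>10)&0x3f = 0x13
cnt:3 @ bit 7 → (0x4f02>>7)&0x7 = 0x6  ←
kind:6 @ bit 1 → (0x4f02>>1)&0x3f = 0x1
opcode:1 @ bit 0 → (0x4f02>>0)&0x1 = 0x0

6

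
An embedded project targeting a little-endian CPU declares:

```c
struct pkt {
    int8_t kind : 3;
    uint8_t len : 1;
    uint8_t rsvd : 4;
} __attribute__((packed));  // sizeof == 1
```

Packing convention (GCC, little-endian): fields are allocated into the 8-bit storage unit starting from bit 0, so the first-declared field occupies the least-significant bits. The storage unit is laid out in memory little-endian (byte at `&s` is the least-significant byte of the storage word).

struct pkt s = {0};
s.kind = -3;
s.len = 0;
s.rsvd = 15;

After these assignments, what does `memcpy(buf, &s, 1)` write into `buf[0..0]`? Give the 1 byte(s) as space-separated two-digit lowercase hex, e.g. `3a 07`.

f5

[0+:3] kind=-3 & 0x7 = 0x5; word=0x05
[3+:1] len=0 & 0x1 = 0x0; word=0x05
[4+:4] rsvd=15 & 0xf = 0xf; word=0xf5
word = 0xf5 → little-endian bytes:
  [0]=0xf5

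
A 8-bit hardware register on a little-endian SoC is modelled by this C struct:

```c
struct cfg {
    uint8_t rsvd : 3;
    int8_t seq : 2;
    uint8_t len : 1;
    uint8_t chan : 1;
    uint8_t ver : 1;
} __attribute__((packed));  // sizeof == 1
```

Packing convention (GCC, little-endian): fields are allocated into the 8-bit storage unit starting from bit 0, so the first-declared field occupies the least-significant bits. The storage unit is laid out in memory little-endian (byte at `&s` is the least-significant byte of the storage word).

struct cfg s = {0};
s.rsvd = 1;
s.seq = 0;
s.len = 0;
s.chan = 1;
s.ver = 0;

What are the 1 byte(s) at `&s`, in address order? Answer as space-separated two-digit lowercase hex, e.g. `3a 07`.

41

rsvd:3 = 1 → 0x1 << 0 → word 0x01
seq:2 = 0 → 0x0 << 3 → word 0x01
len:1 = 0 → 0x0 << 5 → word 0x01
chan:1 = 1 → 0x1 << 6 → word 0x41
ver:1 = 0 → 0x0 << 7 → word 0x41
word = 0x41 → little-endian bytes:
  [0]=0x41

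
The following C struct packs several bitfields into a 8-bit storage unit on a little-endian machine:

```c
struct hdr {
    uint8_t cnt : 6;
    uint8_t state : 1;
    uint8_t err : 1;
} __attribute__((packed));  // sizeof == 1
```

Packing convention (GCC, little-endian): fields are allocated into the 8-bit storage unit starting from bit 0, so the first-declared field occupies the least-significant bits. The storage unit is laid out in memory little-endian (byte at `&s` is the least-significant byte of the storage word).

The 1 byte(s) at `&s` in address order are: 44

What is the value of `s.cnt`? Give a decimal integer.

4

[0]=0x44 (little-endian) → word 0x44
cnt [0+:6] = (word>>0) & 0x3f = 4  ←
state [6+:1] = (word>>6) & 0x1 = 1
err [7+:1] = (word>>7) & 0x1 = 0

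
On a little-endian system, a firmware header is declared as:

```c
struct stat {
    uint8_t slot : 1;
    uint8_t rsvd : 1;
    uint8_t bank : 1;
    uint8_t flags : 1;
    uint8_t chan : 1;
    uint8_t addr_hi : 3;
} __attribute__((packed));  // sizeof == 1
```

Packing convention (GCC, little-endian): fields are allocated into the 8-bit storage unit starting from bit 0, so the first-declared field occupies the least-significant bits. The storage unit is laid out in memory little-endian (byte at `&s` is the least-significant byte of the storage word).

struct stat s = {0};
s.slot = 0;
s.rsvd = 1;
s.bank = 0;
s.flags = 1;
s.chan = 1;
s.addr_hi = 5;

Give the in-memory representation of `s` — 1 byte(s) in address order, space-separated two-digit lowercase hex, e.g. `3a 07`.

slot:1 = 0 → 0x0 << 0 → word 0x00
rsvd:1 = 1 → 0x1 << 1 → word 0x02
bank:1 = 0 → 0x0 << 2 → word 0x02
flags:1 = 1 → 0x1 << 3 → word 0x0a
chan:1 = 1 → 0x1 << 4 → word 0x1a
addr_hi:3 = 5 → 0x5 << 5 → word 0xba
word = 0xba → little-endian bytes:
  [0]=0xba

ba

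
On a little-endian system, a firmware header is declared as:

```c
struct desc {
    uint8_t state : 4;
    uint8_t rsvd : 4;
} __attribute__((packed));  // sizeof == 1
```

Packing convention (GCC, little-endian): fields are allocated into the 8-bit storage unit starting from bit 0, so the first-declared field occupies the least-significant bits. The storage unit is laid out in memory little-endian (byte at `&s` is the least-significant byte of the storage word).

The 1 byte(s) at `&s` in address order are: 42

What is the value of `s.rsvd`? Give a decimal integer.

[0]=0x42 (little-endian) → word 0x42
state:4 @ bit 0 → (0x42>>0)&0xf = 0x2
rsvd:4 @ bit 4 → (0x42>>4)&0xf = 0x4  ←

4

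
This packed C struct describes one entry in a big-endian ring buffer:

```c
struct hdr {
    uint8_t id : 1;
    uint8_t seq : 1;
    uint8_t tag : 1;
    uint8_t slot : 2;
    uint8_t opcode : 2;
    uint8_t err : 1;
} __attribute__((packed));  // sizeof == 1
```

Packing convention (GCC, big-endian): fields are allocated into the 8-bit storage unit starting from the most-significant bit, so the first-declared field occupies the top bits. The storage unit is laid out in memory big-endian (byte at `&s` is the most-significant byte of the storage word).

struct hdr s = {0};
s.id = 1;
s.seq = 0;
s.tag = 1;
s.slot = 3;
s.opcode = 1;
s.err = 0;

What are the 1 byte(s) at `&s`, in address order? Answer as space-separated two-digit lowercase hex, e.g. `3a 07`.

id (1b) val=1 bits=0x1 at bit 7: 0x80
seq (1b) val=0 bits=0x0 at bit 6: 0x80
tag (1b) val=1 bits=0x1 at bit 5: 0xa0
slot (2b) val=3 bits=0x3 at bit 3: 0xb8
opcode (2b) val=1 bits=0x1 at bit 1: 0xba
err (1b) val=0 bits=0x0 at bit 0: 0xba
word = 0xba → big-endian bytes:
  [0]=0xba

ba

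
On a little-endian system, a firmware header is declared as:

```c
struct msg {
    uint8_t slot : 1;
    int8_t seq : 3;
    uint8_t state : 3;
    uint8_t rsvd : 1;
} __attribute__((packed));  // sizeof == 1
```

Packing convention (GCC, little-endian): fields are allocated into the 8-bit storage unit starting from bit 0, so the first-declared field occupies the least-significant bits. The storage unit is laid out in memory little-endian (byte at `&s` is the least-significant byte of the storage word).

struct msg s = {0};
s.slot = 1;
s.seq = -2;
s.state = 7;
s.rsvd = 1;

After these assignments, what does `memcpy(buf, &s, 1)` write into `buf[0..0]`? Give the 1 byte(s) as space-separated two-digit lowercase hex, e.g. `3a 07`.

[0+:1] slot=1 & 0x1 = 0x1; word=0x01
[1+:3] seq=-2 & 0x7 = 0x6; word=0x0d
[4+:3] state=7 & 0x7 = 0x7; word=0x7d
[7+:1] rsvd=1 & 0x1 = 0x1; word=0xfd
word = 0xfd → little-endian bytes:
  [0]=0xfd

fd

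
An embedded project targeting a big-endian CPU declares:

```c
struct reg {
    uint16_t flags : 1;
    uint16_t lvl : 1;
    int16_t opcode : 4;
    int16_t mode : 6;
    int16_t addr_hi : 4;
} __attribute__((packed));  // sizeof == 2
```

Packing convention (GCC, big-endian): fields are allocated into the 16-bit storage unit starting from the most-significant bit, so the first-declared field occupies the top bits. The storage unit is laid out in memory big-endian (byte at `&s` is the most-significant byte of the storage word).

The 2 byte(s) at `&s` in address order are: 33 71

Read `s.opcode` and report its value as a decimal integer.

[0]=0x33 [1]=0x71 (big-endian) → word 0x3371
flags:1 @ bit 15 → (0x3371>>15)&0x1 = 0x0
lvl:1 @ bit 14 → (0x3371>>14)&0x1 = 0x0
opcode:4 @ bit 10 → (0x3371>>10)&0xf = 0xc  ←
mode:6 @ bit 4 → (0x3371>>4)&0x3f = 0x37
addr_hi:4 @ bit 0 → (0x3371>>0)&0xf = 0x1
opcode signed 4b, MSB=1: 12 - 16 = -4

-4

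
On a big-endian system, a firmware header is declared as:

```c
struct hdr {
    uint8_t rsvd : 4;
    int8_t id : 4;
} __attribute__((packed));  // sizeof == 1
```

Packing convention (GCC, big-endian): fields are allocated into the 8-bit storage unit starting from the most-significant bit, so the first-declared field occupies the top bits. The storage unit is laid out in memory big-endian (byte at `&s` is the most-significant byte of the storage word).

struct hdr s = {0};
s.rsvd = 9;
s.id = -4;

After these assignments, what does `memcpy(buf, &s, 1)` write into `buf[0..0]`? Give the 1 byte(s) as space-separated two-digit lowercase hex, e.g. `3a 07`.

rsvd (4b) val=9 bits=0x9 at bit 4: 0x90
id (4b) val=-4 bits=0xc at bit 0: 0x9c
word = 0x9c → big-endian bytes:
  [0]=0x9c

9c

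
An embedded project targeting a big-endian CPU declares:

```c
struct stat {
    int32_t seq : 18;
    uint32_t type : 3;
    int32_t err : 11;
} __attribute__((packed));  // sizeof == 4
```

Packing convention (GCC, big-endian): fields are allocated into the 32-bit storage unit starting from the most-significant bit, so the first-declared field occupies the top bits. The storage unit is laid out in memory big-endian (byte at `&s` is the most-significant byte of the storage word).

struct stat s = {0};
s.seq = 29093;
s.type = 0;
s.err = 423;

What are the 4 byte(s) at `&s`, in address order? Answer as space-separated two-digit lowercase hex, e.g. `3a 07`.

seq (18b) val=29093 bits=0x71a5 at bit 14: 0x1c694000
type (3b) val=0 bits=0x0 at bit 11: 0x1c694000
err (11b) val=423 bits=0x1a7 at bit 0: 0x1c6941a7
word = 0x1c6941a7 → big-endian bytes:
  [0]=0x1c  [1]=0x69  [2]=0x41  [3]=0xa7

1c 69 41 a7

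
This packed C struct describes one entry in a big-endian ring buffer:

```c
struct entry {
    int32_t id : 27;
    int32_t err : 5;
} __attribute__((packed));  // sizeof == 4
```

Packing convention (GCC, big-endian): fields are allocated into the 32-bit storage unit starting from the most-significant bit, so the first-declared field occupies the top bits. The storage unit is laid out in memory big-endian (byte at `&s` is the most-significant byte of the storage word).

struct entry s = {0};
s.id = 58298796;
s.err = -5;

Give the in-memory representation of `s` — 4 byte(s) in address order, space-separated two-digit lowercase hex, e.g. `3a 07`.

6f 32 35 9b

[5+:27] id=58298796 & 0x7ffffff = 0x37991ac; word=0x6f323580
[0+:5] err=-5 & 0x1f = 0x1b; word=0x6f32359b
word = 0x6f32359b → big-endian bytes:
  [0]=0x6f  [1]=0x32  [2]=0x35  [3]=0x9b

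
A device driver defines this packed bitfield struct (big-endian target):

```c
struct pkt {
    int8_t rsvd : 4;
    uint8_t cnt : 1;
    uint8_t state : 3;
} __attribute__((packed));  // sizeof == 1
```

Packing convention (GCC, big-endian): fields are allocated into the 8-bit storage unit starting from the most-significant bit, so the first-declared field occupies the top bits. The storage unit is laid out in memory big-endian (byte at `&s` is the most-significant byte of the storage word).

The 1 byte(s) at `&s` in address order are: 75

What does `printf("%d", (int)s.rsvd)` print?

7

[0]=0x75 (big-endian) → word 0x75
rsvd:4 @ bit 4 → (0x75>>4)&0xf = 0x7  ←
cnt:1 @ bit 3 → (0x75>>3)&0x1 = 0x0
state:3 @ bit 0 → (0x75>>0)&0x7 = 0x5
rsvd signed 4b, MSB=0: value = 7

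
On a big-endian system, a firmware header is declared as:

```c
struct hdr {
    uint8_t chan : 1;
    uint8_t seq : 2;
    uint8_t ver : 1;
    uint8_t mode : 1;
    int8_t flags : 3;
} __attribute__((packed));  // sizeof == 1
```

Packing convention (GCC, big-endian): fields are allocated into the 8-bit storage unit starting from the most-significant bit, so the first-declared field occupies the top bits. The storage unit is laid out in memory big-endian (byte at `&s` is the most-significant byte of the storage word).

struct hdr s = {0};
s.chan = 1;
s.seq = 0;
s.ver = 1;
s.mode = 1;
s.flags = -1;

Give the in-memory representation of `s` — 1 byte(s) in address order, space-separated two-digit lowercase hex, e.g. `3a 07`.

[7+:1] chan=1 & 0x1 = 0x1; word=0x80
[5+:2] seq=0 & 0x3 = 0x0; word=0x80
[4+:1] ver=1 & 0x1 = 0x1; word=0x90
[3+:1] mode=1 & 0x1 = 0x1; word=0x98
[0+:3] flags=-1 & 0x7 = 0x7; word=0x9f
word = 0x9f → big-endian bytes:
  [0]=0x9f

9f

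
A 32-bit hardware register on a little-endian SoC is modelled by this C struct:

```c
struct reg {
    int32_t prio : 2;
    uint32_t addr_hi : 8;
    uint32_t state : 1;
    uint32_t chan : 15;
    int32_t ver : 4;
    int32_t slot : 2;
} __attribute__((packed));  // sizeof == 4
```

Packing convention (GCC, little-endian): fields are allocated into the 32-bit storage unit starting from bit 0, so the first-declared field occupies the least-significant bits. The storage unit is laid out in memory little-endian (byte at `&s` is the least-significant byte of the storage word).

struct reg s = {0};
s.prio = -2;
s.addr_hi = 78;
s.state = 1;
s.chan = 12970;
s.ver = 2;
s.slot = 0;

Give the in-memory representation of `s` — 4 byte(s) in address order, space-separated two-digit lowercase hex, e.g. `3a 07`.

prio (2b) val=-2 bits=0x2 at bit 0: 0x00000002
addr_hi (8b) val=78 bits=0x4e at bit 2: 0x0000013a
state (1b) val=1 bits=0x1 at bit 10: 0x0000053a
chan (15b) val=12970 bits=0x32aa at bit 11: 0x0195553a
ver (4b) val=2 bits=0x2 at bit 26: 0x0995553a
slot (2b) val=0 bits=0x0 at bit 30: 0x0995553a
word = 0x0995553a → little-endian bytes:
  [0]=0x3a  [1]=0x55  [2]=0x95  [3]=0x09

3a 55 95 09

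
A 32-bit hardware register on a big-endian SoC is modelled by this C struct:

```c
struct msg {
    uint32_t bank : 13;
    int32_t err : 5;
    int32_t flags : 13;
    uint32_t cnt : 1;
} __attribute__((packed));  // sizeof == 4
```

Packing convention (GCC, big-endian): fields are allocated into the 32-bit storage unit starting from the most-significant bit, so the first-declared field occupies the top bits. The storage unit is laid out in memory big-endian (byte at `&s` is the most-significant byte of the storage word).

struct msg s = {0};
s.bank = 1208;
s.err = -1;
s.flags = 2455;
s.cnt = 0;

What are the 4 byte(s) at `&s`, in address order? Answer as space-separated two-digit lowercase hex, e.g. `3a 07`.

bank:13 = 1208 → 0x4b8 << 19 → word 0x25c00000
err:5 = -1 → 0x1f << 14 → word 0x25c7c000
flags:13 = 2455 → 0x997 << 1 → word 0x25c7d32e
cnt:1 = 0 → 0x0 << 0 → word 0x25c7d32e
word = 0x25c7d32e → big-endian bytes:
  [0]=0x25  [1]=0xc7  [2]=0xd3  [3]=0x2e

25 c7 d3 2e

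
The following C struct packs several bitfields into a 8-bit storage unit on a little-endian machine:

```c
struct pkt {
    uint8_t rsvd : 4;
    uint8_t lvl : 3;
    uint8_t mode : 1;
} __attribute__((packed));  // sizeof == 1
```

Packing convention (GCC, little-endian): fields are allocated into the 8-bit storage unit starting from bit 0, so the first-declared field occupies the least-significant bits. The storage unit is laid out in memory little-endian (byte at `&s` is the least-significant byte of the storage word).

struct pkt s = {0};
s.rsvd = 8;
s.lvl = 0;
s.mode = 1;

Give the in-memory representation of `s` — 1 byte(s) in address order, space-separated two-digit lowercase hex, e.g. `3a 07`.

88

[0+:4] rsvd=8 & 0xf = 0x8; word=0x08
[4+:3] lvl=0 & 0x7 = 0x0; word=0x08
[7+:1] mode=1 & 0x1 = 0x1; word=0x88
word = 0x88 → little-endian bytes:
  [0]=0x88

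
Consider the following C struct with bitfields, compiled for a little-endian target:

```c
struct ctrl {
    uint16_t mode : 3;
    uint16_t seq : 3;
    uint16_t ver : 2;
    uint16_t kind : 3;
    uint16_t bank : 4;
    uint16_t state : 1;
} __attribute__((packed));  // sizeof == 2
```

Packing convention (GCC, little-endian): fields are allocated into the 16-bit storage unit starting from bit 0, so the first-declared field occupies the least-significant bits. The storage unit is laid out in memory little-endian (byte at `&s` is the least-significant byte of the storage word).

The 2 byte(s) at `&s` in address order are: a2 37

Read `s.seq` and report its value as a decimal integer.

4

[0]=0xa2 [1]=0x37 (little-endian) → word 0x37a2
mode:3 @ bit 0 → (0x37a2>>0)&0x7 = 0x2
seq:3 @ bit 3 → (0x37a2>>3)&0x7 = 0x4  ←
ver:2 @ bit 6 → (0x37a2>>6)&0x3 = 0x2
kind:3 @ bit 8 → (0x37a2>>8)&0x7 = 0x7
bank:4 @ bit 11 → (0x37a2>>11)&0xf = 0x6
state:1 @ bit 15 → (0x37a2>>15)&0x1 = 0x0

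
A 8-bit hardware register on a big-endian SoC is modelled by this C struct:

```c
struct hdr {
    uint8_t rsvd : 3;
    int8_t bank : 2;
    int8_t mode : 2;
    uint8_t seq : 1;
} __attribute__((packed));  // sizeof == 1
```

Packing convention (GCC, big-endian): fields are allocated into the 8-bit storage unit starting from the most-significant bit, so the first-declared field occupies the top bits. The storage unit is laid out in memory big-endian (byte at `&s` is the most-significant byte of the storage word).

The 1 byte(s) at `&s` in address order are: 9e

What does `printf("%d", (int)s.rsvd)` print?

4

[0]=0x9e (big-endian) → word 0x9e
rsvd:3 @ bit 5 → (0x9e>>5)&0x7 = 0x4  ←
bank:2 @ bit 3 → (0x9e>>3)&0x3 = 0x3
mode:2 @ bit 1 → (0x9e>>1)&0x3 = 0x3
seq:1 @ bit 0 → (0x9e>>0)&0x1 = 0x0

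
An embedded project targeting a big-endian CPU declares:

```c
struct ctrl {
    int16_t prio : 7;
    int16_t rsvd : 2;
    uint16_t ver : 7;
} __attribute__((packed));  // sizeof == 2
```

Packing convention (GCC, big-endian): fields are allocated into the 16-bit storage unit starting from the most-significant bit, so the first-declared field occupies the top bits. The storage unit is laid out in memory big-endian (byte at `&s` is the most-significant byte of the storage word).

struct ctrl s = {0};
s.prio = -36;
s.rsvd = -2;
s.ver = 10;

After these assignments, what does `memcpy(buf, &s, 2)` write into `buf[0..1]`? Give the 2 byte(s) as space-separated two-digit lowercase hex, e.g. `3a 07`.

b9 0a

prio (7b) val=-36 bits=0x5c at bit 9: 0xb800
rsvd (2b) val=-2 bits=0x2 at bit 7: 0xb900
ver (7b) val=10 bits=0xa at bit 0: 0xb90a
word = 0xb90a → big-endian bytes:
  [0]=0xb9  [1]=0x0a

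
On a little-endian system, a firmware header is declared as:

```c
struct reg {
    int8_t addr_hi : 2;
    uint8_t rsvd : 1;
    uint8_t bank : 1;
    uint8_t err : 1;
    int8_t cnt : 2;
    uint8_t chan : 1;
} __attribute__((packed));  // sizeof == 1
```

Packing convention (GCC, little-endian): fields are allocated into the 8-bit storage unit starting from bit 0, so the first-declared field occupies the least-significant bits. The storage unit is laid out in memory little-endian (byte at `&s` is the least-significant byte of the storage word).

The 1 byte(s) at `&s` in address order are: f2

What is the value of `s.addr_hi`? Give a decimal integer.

[0]=0xf2 (little-endian) → word 0xf2
addr_hi [0+:2] = (word>>0) & 0x3 = 2  ←
rsvd [2+:1] = (word>>2) & 0x1 = 0
bank [3+:1] = (word>>3) & 0x1 = 0
err [4+:1] = (word>>4) & 0x1 = 1
cnt [5+:2] = (word>>5) & 0x3 = 3
chan [7+:1] = (word>>7) & 0x1 = 1
addr_hi signed 2b, MSB=1: 2 - 4 = -2

-2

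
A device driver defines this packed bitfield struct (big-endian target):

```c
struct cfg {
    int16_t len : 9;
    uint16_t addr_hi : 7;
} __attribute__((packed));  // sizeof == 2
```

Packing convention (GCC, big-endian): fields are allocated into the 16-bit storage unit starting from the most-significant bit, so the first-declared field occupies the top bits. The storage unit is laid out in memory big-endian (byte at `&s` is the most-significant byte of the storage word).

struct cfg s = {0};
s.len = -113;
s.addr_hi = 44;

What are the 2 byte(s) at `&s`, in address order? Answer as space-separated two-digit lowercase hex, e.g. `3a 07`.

len:9 = -113 → 0x18f << 7 → word 0xc780
addr_hi:7 = 44 → 0x2c << 0 → word 0xc7ac
word = 0xc7ac → big-endian bytes:
  [0]=0xc7  [1]=0xac

c7 ac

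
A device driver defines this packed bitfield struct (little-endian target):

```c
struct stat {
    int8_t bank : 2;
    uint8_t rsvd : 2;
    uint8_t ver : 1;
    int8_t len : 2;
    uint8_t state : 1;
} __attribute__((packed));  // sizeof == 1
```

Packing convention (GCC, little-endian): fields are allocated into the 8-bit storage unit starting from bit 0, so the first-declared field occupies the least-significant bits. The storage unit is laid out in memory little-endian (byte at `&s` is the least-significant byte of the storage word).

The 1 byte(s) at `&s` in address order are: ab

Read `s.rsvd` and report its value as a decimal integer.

[0]=0xab (little-endian) → word 0xab
bank [0+:2] = (word>>0) & 0x3 = 3
rsvd [2+:2] = (word>>2) & 0x3 = 2  ←
ver [4+:1] = (word>>4) & 0x1 = 0
len [5+:2] = (word>>5) & 0x3 = 1
state [7+:1] = (word>>7) & 0x1 = 1

2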